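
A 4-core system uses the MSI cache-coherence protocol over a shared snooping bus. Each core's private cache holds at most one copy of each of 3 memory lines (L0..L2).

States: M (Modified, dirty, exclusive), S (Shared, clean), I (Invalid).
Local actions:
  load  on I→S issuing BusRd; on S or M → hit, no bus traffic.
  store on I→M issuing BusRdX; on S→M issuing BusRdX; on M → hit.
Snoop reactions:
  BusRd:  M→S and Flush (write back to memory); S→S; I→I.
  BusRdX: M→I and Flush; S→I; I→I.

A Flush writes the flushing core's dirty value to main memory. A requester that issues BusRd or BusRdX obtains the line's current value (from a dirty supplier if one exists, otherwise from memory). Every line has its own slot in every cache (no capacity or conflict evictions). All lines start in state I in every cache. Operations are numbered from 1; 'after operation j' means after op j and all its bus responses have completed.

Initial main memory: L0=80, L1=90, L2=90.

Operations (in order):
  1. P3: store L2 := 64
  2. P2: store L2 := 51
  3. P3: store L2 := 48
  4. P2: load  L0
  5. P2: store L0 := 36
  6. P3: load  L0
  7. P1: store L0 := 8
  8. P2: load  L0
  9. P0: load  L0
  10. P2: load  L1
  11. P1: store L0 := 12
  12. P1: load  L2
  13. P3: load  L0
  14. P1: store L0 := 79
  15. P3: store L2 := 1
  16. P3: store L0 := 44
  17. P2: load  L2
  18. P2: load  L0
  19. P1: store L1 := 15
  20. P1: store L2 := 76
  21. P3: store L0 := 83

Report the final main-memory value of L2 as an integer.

  op1 P3: store L2 := 64 → I/I/I/M on L2; bus BusRdX; mem=90
  op2 P2: store L2 := 51 → I/I/M/I on L2; bus BusRdX Flush; mem=64
  op3 P3: store L2 := 48 → I/I/I/M on L2; bus BusRdX Flush; mem=51
  op4 P2: load  L0 → I/I/S/I on L0; bus BusRd; mem=80
  op5 P2: store L0 := 36 → I/I/M/I on L0; bus BusRdX; mem=80
  op6 P3: load  L0 → I/I/S/S on L0; bus BusRd Flush; mem=36
  op7 P1: store L0 := 8 → I/M/I/I on L0; bus BusRdX; mem=36
  op8 P2: load  L0 → I/S/S/I on L0; bus BusRd Flush; mem=8
  op9 P0: load  L0 → S/S/S/I on L0; bus BusRd; mem=8
  op10 P2: load  L1 → I/I/S/I on L1; bus BusRd; mem=90
  op11 P1: store L0 := 12 → I/M/I/I on L0; bus BusRdX; mem=8
  op12 P1: load  L2 → I/S/I/S on L2; bus BusRd Flush; mem=48
  op13 P3: load  L0 → I/S/I/S on L0; bus BusRd Flush; mem=12
  op14 P1: store L0 := 79 → I/M/I/I on L0; bus BusRdX; mem=12
  op15 P3: store L2 := 1 → I/I/I/M on L2; bus BusRdX; mem=48
  op16 P3: store L0 := 44 → I/I/I/M on L0; bus BusRdX Flush; mem=79
  op17 P2: load  L2 → I/I/S/S on L2; bus BusRd Flush; mem=1
  op18 P2: load  L0 → I/I/S/S on L0; bus BusRd Flush; mem=44
  op19 P1: store L1 := 15 → I/M/I/I on L1; bus BusRdX; mem=90
  op20 P1: store L2 := 76 → I/M/I/I on L2; bus BusRdX; mem=1
  op21 P3: store L0 := 83 → I/I/I/M on L0; bus BusRdX; mem=44

memory[L2] = 1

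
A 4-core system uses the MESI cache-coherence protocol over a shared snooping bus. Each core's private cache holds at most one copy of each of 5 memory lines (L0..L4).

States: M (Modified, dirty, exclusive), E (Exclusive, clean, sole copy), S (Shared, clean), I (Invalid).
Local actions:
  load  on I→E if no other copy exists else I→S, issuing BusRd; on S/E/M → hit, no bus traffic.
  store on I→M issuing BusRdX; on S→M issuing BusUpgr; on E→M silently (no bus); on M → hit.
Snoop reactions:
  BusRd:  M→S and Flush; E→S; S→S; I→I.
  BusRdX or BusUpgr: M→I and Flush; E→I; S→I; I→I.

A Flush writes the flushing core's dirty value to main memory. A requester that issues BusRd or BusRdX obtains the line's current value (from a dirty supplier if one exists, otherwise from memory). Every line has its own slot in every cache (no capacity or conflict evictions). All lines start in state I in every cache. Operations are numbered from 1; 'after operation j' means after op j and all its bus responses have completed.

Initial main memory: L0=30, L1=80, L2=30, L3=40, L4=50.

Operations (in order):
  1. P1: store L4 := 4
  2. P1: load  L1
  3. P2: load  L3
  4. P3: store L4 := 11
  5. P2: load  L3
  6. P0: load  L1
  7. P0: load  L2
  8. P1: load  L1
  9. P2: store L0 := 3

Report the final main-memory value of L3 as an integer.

memory[L3] = 40

1. P1: store L4 := 4  bus=[BusRdX]  L4: P0=I P1=M P2=I P3=I  mem[L4]=50
2. P1: load  L1  bus=[BusRd]  L1: P0=I P1=E P2=I P3=I  mem[L1]=80
3. P2: load  L3  bus=[BusRd]  L3: P0=I P1=I P2=E P3=I  mem[L3]=40
4. P3: store L4 := 11  bus=[BusRdX,Flush]  L4: P0=I P1=I P2=I P3=M  mem[L4]=4
5. P2: load  L3  bus=[-]  L3: P0=I P1=I P2=E P3=I  mem[L3]=40
6. P0: load  L1  bus=[BusRd]  L1: P0=S P1=S P2=I P3=I  mem[L1]=80
7. P0: load  L2  bus=[BusRd]  L2: P0=E P1=I P2=I P3=I  mem[L2]=30
8. P1: load  L1  bus=[-]  L1: P0=S P1=S P2=I P3=I  mem[L1]=80
9. P2: store L0 := 3  bus=[BusRdX]  L0: P0=I P1=I P2=M P3=I  mem[L0]=30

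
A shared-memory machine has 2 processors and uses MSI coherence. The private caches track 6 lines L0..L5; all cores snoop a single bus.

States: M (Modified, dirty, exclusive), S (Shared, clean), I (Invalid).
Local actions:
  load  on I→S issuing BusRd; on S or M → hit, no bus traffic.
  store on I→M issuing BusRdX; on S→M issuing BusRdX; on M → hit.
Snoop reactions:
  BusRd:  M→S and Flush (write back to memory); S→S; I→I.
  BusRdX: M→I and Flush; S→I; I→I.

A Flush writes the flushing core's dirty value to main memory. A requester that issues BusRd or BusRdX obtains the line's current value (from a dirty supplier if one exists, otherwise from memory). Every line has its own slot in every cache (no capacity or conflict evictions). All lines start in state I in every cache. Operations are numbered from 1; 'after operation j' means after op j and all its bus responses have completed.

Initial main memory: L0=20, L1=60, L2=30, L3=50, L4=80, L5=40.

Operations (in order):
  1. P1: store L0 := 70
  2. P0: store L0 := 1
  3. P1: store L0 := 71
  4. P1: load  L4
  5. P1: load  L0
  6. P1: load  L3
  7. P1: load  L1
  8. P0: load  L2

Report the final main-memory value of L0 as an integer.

1. P1: store L0 := 70  bus=[BusRdX]  L0: P0=I P1=M  mem[L0]=20
2. P0: store L0 := 1  bus=[BusRdX,Flush]  L0: P0=M P1=I  mem[L0]=70
3. P1: store L0 := 71  bus=[BusRdX,Flush]  L0: P0=I P1=M  mem[L0]=1
4. P1: load  L4  bus=[BusRd]  L4: P0=I P1=S  mem[L4]=80
5. P1: load  L0  bus=[-]  L0: P0=I P1=M  mem[L0]=1
6. P1: load  L3  bus=[BusRd]  L3: P0=I P1=S  mem[L3]=50
7. P1: load  L1  bus=[BusRd]  L1: P0=I P1=S  mem[L1]=60
8. P0: load  L2  bus=[BusRd]  L2: P0=S P1=I  mem[L2]=30

memory[L0] = 1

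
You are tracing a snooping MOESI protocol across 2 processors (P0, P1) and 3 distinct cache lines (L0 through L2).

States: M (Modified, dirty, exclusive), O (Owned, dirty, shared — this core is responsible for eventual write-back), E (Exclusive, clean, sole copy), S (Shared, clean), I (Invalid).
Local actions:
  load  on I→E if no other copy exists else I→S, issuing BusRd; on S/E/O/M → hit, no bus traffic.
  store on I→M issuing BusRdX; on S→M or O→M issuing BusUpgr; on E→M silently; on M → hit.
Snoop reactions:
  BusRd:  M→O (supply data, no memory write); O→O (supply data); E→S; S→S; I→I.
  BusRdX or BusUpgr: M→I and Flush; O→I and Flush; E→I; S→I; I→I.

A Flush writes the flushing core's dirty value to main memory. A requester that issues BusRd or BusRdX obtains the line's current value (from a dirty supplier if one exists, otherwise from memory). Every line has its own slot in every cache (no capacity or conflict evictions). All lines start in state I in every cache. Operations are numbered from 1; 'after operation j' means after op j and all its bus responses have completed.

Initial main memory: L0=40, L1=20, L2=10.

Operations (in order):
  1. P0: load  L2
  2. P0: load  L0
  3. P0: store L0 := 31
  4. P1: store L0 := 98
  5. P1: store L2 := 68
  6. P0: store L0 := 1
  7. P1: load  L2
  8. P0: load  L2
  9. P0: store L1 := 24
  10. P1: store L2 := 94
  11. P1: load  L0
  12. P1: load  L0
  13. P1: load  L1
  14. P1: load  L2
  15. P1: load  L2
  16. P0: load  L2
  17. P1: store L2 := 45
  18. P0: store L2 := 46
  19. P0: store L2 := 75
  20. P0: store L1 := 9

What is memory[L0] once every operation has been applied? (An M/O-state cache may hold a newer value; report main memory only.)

  op1 P0: load  L2 → E/I on L2; bus BusRd; mem=10
  op2 P0: load  L0 → E/I on L0; bus BusRd; mem=40
  op3 P0: store L0 := 31 → M/I on L0; bus (none); mem=40
  op4 P1: store L0 := 98 → I/M on L0; bus BusRdX Flush; mem=31
  op5 P1: store L2 := 68 → I/M on L2; bus BusRdX; mem=10
  op6 P0: store L0 := 1 → M/I on L0; bus BusRdX Flush; mem=98
  op7 P1: load  L2 → I/M on L2; bus (none); mem=10
  op8 P0: load  L2 → S/O on L2; bus BusRd; mem=10
  op9 P0: store L1 := 24 → M/I on L1; bus BusRdX; mem=20
  op10 P1: store L2 := 94 → I/M on L2; bus BusUpgr; mem=10
  op11 P1: load  L0 → O/S on L0; bus BusRd; mem=98
  op12 P1: load  L0 → O/S on L0; bus (none); mem=98
  op13 P1: load  L1 → O/S on L1; bus BusRd; mem=20
  op14 P1: load  L2 → I/M on L2; bus (none); mem=10
  op15 P1: load  L2 → I/M on L2; bus (none); mem=10
  op16 P0: load  L2 → S/O on L2; bus BusRd; mem=10
  op17 P1: store L2 := 45 → I/M on L2; bus BusUpgr; mem=10
  op18 P0: store L2 := 46 → M/I on L2; bus BusRdX Flush; mem=45
  op19 P0: store L2 := 75 → M/I on L2; bus (none); mem=45
  op20 P0: store L1 := 9 → M/I on L1; bus BusUpgr; mem=20

memory[L0] = 98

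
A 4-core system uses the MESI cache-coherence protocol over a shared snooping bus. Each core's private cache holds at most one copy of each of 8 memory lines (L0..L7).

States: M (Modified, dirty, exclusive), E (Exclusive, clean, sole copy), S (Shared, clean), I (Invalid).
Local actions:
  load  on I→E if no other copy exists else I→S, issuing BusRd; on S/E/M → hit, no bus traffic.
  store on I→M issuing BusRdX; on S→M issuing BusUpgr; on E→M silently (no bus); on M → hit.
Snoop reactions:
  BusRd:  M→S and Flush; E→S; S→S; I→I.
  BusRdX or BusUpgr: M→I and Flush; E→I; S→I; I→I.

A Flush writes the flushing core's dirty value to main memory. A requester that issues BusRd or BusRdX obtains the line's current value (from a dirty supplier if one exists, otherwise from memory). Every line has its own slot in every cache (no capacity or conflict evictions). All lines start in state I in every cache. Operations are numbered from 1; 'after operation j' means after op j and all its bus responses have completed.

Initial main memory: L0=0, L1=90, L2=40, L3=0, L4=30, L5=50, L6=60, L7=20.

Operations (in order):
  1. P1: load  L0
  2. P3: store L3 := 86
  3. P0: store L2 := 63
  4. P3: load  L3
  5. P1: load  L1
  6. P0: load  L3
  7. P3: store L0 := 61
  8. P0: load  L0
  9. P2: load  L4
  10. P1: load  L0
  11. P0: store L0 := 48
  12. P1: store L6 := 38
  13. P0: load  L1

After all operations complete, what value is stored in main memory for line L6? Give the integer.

[1] P1: load  L0 | P0:I, P1:E(0), P2:I, P3:I | bus: BusRd
[2] P3: store L3 := 86 | P0:I, P1:I, P2:I, P3:M(86) | bus: BusRdX
[3] P0: store L2 := 63 | P0:M(63), P1:I, P2:I, P3:I | bus: BusRdX
[4] P3: load  L3 | P0:I, P1:I, P2:I, P3:M(86) | bus: none
[5] P1: load  L1 | P0:I, P1:E(90), P2:I, P3:I | bus: BusRd
[6] P0: load  L3 | P0:S(86), P1:I, P2:I, P3:S(86) | bus: BusRd,Flush
[7] P3: store L0 := 61 | P0:I, P1:I, P2:I, P3:M(61) | bus: BusRdX
[8] P0: load  L0 | P0:S(61), P1:I, P2:I, P3:S(61) | bus: BusRd,Flush
[9] P2: load  L4 | P0:I, P1:I, P2:E(30), P3:I | bus: BusRd
[10] P1: load  L0 | P0:S(61), P1:S(61), P2:I, P3:S(61) | bus: BusRd
[11] P0: store L0 := 48 | P0:M(48), P1:I, P2:I, P3:I | bus: BusUpgr
[12] P1: store L6 := 38 | P0:I, P1:M(38), P2:I, P3:I | bus: BusRdX
[13] P0: load  L1 | P0:S(90), P1:S(90), P2:I, P3:I | bus: BusRd

memory[L6] = 60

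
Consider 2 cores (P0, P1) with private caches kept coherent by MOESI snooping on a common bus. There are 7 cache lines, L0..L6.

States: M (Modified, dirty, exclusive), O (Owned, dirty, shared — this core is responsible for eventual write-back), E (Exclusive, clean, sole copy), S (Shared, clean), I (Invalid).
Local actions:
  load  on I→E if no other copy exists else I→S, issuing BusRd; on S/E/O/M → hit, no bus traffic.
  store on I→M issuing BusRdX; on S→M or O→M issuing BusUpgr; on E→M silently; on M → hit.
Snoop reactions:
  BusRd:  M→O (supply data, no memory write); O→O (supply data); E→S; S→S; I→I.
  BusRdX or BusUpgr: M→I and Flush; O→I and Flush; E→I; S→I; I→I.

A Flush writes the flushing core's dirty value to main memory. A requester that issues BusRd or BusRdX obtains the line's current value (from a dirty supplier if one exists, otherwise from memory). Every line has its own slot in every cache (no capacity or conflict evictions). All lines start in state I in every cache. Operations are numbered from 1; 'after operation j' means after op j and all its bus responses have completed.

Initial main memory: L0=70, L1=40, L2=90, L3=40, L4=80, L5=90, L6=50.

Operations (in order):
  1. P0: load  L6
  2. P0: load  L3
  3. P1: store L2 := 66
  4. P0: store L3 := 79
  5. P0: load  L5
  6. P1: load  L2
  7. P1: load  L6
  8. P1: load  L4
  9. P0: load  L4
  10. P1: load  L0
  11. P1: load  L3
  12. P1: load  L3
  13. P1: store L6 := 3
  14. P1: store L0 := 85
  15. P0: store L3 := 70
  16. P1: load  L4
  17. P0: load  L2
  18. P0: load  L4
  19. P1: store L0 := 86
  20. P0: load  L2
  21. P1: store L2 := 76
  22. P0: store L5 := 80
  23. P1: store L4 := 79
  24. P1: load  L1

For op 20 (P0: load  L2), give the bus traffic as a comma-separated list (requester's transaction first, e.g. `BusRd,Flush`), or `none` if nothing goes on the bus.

  op1 P0: load  L6 → E/I on L6; bus BusRd; mem=50
  op2 P0: load  L3 → E/I on L3; bus BusRd; mem=40
  op3 P1: store L2 := 66 → I/M on L2; bus BusRdX; mem=90
  op4 P0: store L3 := 79 → M/I on L3; bus (none); mem=40
  op5 P0: load  L5 → E/I on L5; bus BusRd; mem=90
  op6 P1: load  L2 → I/M on L2; bus (none); mem=90
  op7 P1: load  L6 → S/S on L6; bus BusRd; mem=50
  op8 P1: load  L4 → I/E on L4; bus BusRd; mem=80
  op9 P0: load  L4 → S/S on L4; bus BusRd; mem=80
  op10 P1: load  L0 → I/E on L0; bus BusRd; mem=70
  op11 P1: load  L3 → O/S on L3; bus BusRd; mem=40
  op12 P1: load  L3 → O/S on L3; bus (none); mem=40
  op13 P1: store L6 := 3 → I/M on L6; bus BusUpgr; mem=50
  op14 P1: store L0 := 85 → I/M on L0; bus (none); mem=70
  op15 P0: store L3 := 70 → M/I on L3; bus BusUpgr; mem=40
  op16 P1: load  L4 → S/S on L4; bus (none); mem=80
  op17 P0: load  L2 → S/O on L2; bus BusRd; mem=90
  op18 P0: load  L4 → S/S on L4; bus (none); mem=80
  op19 P1: store L0 := 86 → I/M on L0; bus (none); mem=70
  op20 P0: load  L2 → S/O on L2; bus (none); mem=90
  op21 P1: store L2 := 76 → I/M on L2; bus BusUpgr; mem=90
  op22 P0: store L5 := 80 → M/I on L5; bus (none); mem=90
  op23 P1: store L4 := 79 → I/M on L4; bus BusUpgr; mem=80
  op24 P1: load  L1 → I/E on L1; bus BusRd; mem=40

bus = none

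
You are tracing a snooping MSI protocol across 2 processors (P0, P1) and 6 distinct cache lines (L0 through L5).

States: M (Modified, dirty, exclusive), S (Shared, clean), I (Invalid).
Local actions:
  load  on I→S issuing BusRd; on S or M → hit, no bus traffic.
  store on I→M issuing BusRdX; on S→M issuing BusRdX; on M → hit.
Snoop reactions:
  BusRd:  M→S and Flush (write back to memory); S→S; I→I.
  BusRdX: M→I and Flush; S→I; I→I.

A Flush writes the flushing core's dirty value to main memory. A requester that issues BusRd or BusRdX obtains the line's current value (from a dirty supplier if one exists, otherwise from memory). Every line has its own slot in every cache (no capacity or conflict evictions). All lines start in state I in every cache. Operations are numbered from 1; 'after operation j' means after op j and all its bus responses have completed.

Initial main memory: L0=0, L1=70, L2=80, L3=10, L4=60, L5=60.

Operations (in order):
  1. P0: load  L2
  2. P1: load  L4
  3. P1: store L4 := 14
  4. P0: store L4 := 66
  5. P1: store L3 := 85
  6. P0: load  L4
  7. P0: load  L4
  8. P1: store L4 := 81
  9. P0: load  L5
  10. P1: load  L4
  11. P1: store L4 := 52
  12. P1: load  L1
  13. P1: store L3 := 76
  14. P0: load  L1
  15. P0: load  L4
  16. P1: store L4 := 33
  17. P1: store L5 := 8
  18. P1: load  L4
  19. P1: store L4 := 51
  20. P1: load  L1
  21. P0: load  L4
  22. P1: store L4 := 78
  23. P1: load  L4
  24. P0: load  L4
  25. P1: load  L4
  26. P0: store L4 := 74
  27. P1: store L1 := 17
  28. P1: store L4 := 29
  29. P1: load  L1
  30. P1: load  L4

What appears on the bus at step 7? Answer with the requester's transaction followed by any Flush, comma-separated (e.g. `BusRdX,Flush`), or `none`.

bus = none

  op1 P0: load  L2 → S/I on L2; bus BusRd; mem=80
  op2 P1: load  L4 → I/S on L4; bus BusRd; mem=60
  op3 P1: store L4 := 14 → I/M on L4; bus BusRdX; mem=60
  op4 P0: store L4 := 66 → M/I on L4; bus BusRdX Flush; mem=14
  op5 P1: store L3 := 85 → I/M on L3; bus BusRdX; mem=10
  op6 P0: load  L4 → M/I on L4; bus (none); mem=14
  op7 P0: load  L4 → M/I on L4; bus (none); mem=14
  op8 P1: store L4 := 81 → I/M on L4; bus BusRdX Flush; mem=66
  op9 P0: load  L5 → S/I on L5; bus BusRd; mem=60
  op10 P1: load  L4 → I/M on L4; bus (none); mem=66
  op11 P1: store L4 := 52 → I/M on L4; bus (none); mem=66
  op12 P1: load  L1 → I/S on L1; bus BusRd; mem=70
  op13 P1: store L3 := 76 → I/M on L3; bus (none); mem=10
  op14 P0: load  L1 → S/S on L1; bus BusRd; mem=70
  op15 P0: load  L4 → S/S on L4; bus BusRd Flush; mem=52
  op16 P1: store L4 := 33 → I/M on L4; bus BusRdX; mem=52
  op17 P1: store L5 := 8 → I/M on L5; bus BusRdX; mem=60
  op18 P1: load  L4 → I/M on L4; bus (none); mem=52
  op19 P1: store L4 := 51 → I/M on L4; bus (none); mem=52
  op20 P1: load  L1 → S/S on L1; bus (none); mem=70
  op21 P0: load  L4 → S/S on L4; bus BusRd Flush; mem=51
  op22 P1: store L4 := 78 → I/M on L4; bus BusRdX; mem=51
  op23 P1: load  L4 → I/M on L4; bus (none); mem=51
  op24 P0: load  L4 → S/S on L4; bus BusRd Flush; mem=78
  op25 P1: load  L4 → S/S on L4; bus (none); mem=78
  op26 P0: store L4 := 74 → M/I on L4; bus BusRdX; mem=78
  op27 P1: store L1 := 17 → I/M on L1; bus BusRdX; mem=70
  op28 P1: store L4 := 29 → I/M on L4; bus BusRdX Flush; mem=74
  op29 P1: load  L1 → I/M on L1; bus (none); mem=70
  op30 P1: load  L4 → I/M on L4; bus (none); mem=74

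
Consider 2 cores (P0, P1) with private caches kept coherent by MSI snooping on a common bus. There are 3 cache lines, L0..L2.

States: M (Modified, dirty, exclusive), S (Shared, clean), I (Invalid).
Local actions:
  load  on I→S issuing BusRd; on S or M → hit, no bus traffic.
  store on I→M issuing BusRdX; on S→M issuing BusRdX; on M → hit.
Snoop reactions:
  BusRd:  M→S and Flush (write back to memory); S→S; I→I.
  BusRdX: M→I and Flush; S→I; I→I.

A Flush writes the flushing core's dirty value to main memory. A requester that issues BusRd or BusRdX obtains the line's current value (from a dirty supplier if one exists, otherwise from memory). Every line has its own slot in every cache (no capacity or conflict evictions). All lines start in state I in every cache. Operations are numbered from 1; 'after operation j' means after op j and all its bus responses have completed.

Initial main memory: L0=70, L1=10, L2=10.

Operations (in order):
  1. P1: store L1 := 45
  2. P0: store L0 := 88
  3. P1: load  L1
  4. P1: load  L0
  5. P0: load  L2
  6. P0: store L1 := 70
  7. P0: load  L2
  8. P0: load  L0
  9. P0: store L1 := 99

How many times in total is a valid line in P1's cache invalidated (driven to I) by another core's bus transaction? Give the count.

invalidations = 1

1. P1: store L1 := 45  bus=[BusRdX]  L1: P0=I P1=M  mem[L1]=10
2. P0: store L0 := 88  bus=[BusRdX]  L0: P0=M P1=I  mem[L0]=70
3. P1: load  L1  bus=[-]  L1: P0=I P1=M  mem[L1]=10
4. P1: load  L0  bus=[BusRd,Flush]  L0: P0=S P1=S  mem[L0]=88
5. P0: load  L2  bus=[BusRd]  L2: P0=S P1=I  mem[L2]=10
6. P0: store L1 := 70  bus=[BusRdX,Flush]  L1: P0=M P1=I  mem[L1]=45
7. P0: load  L2  bus=[-]  L2: P0=S P1=I  mem[L2]=10
8. P0: load  L0  bus=[-]  L0: P0=S P1=S  mem[L0]=88
9. P0: store L1 := 99  bus=[-]  L1: P0=M P1=I  mem[L1]=45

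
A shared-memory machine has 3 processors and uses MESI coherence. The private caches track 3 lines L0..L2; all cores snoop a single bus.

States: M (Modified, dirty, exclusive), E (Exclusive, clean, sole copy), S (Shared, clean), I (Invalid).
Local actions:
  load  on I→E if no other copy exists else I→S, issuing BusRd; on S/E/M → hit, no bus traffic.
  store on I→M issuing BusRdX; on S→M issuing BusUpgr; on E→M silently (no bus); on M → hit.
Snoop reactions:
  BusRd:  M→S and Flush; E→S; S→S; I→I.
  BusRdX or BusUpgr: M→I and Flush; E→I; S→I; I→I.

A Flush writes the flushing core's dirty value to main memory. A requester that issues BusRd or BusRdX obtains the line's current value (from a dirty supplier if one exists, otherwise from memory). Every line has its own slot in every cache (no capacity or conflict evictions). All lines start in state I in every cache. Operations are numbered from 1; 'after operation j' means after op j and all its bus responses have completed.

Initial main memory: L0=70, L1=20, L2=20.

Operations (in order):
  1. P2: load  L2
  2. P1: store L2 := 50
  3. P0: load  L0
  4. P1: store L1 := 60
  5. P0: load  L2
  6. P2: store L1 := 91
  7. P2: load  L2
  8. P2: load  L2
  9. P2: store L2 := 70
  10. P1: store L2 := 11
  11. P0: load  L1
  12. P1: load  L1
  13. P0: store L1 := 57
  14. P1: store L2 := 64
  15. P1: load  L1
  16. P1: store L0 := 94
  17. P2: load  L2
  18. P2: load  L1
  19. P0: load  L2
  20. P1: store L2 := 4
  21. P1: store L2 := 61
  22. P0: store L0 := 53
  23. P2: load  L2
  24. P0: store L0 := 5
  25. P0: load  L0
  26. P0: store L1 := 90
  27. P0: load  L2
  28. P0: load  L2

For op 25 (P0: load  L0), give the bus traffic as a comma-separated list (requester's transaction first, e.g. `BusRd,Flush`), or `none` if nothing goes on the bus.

bus = none

  op1 P2: load  L2 → I/I/E on L2; bus BusRd; mem=20
  op2 P1: store L2 := 50 → I/M/I on L2; bus BusRdX; mem=20
  op3 P0: load  L0 → E/I/I on L0; bus BusRd; mem=70
  op4 P1: store L1 := 60 → I/M/I on L1; bus BusRdX; mem=20
  op5 P0: load  L2 → S/S/I on L2; bus BusRd Flush; mem=50
  op6 P2: store L1 := 91 → I/I/M on L1; bus BusRdX Flush; mem=60
  op7 P2: load  L2 → S/S/S on L2; bus BusRd; mem=50
  op8 P2: load  L2 → S/S/S on L2; bus (none); mem=50
  op9 P2: store L2 := 70 → I/I/M on L2; bus BusUpgr; mem=50
  op10 P1: store L2 := 11 → I/M/I on L2; bus BusRdX Flush; mem=70
  op11 P0: load  L1 → S/I/S on L1; bus BusRd Flush; mem=91
  op12 P1: load  L1 → S/S/S on L1; bus BusRd; mem=91
  op13 P0: store L1 := 57 → M/I/I on L1; bus BusUpgr; mem=91
  op14 P1: store L2 := 64 → I/M/I on L2; bus (none); mem=70
  op15 P1: load  L1 → S/S/I on L1; bus BusRd Flush; mem=57
  op16 P1: store L0 := 94 → I/M/I on L0; bus BusRdX; mem=70
  op17 P2: load  L2 → I/S/S on L2; bus BusRd Flush; mem=64
  op18 P2: load  L1 → S/S/S on L1; bus BusRd; mem=57
  op19 P0: load  L2 → S/S/S on L2; bus BusRd; mem=64
  op20 P1: store L2 := 4 → I/M/I on L2; bus BusUpgr; mem=64
  op21 P1: store L2 := 61 → I/M/I on L2; bus (none); mem=64
  op22 P0: store L0 := 53 → M/I/I on L0; bus BusRdX Flush; mem=94
  op23 P2: load  L2 → I/S/S on L2; bus BusRd Flush; mem=61
  op24 P0: store L0 := 5 → M/I/I on L0; bus (none); mem=94
  op25 P0: load  L0 → M/I/I on L0; bus (none); mem=94
  op26 P0: store L1 := 90 → M/I/I on L1; bus BusUpgr; mem=57
  op27 P0: load  L2 → S/S/S on L2; bus BusRd; mem=61
  op28 P0: load  L2 → S/S/S on L2; bus (none); mem=61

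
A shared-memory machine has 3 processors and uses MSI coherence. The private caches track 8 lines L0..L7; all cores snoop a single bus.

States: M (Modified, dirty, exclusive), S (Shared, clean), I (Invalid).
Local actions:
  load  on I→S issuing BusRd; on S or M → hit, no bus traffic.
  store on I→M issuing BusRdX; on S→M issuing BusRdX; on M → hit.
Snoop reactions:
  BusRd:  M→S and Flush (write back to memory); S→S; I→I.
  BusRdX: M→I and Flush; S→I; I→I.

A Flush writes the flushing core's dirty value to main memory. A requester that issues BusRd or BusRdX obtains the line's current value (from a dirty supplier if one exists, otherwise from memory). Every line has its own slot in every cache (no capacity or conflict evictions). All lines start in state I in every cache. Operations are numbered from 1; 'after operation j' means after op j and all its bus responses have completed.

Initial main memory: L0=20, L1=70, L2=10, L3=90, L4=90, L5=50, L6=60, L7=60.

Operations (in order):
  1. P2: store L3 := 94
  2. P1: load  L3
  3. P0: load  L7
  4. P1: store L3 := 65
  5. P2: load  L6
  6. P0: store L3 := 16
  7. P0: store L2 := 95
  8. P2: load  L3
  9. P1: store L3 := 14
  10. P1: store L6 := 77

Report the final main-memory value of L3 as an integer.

1. P2: store L3 := 94  bus=[BusRdX]  L3: P0=I P1=I P2=M  mem[L3]=90
2. P1: load  L3  bus=[BusRd,Flush]  L3: P0=I P1=S P2=S  mem[L3]=94
3. P0: load  L7  bus=[BusRd]  L7: P0=S P1=I P2=I  mem[L7]=60
4. P1: store L3 := 65  bus=[BusRdX]  L3: P0=I P1=M P2=I  mem[L3]=94
5. P2: load  L6  bus=[BusRd]  L6: P0=I P1=I P2=S  mem[L6]=60
6. P0: store L3 := 16  bus=[BusRdX,Flush]  L3: P0=M P1=I P2=I  mem[L3]=65
7. P0: store L2 := 95  bus=[BusRdX]  L2: P0=M P1=I P2=I  mem[L2]=10
8. P2: load  L3  bus=[BusRd,Flush]  L3: P0=S P1=I P2=S  mem[L3]=16
9. P1: store L3 := 14  bus=[BusRdX]  L3: P0=I P1=M P2=I  mem[L3]=16
10. P1: store L6 := 77  bus=[BusRdX]  L6: P0=I P1=M P2=I  mem[L6]=60

memory[L3] = 16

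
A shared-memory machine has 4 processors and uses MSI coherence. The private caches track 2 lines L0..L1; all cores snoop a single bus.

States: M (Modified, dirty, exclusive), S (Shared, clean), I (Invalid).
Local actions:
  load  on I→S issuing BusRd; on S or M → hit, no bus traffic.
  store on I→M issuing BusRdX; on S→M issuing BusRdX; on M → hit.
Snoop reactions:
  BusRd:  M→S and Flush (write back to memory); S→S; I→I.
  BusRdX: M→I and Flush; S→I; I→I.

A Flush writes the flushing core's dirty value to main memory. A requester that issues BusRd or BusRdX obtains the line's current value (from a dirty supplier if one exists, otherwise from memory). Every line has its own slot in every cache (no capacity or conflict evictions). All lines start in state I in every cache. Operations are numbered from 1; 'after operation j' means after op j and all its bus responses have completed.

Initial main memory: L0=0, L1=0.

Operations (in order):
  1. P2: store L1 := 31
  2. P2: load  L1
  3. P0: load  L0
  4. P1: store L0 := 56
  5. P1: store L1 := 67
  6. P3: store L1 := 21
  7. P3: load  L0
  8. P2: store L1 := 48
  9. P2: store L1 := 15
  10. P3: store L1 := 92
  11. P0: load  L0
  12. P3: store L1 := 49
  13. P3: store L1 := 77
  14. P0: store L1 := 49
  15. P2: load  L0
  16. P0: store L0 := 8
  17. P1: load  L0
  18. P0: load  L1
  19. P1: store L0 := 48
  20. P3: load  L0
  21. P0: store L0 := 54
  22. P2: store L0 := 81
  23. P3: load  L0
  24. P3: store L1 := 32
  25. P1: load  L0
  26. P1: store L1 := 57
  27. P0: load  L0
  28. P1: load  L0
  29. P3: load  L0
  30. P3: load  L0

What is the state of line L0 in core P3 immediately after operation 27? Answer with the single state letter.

step 1: P2: store L1 := 31  ⟶  IIMI  (L1)  txn=BusRdX  M[L1]=0
step 2: P2: load  L1  ⟶  IIMI  (L1)  txn=∅  M[L1]=0
step 3: P0: load  L0  ⟶  SIII  (L0)  txn=BusRd  M[L0]=0
step 4: P1: store L0 := 56  ⟶  IMII  (L0)  txn=BusRdX  M[L0]=0
step 5: P1: store L1 := 67  ⟶  IMII  (L1)  txn=BusRdX+Flush  M[L1]=31
step 6: P3: store L1 := 21  ⟶  IIIM  (L1)  txn=BusRdX+Flush  M[L1]=67
step 7: P3: load  L0  ⟶  ISIS  (L0)  txn=BusRd+Flush  M[L0]=56
step 8: P2: store L1 := 48  ⟶  IIMI  (L1)  txn=BusRdX+Flush  M[L1]=21
step 9: P2: store L1 := 15  ⟶  IIMI  (L1)  txn=∅  M[L1]=21
step 10: P3: store L1 := 92  ⟶  IIIM  (L1)  txn=BusRdX+Flush  M[L1]=15
step 11: P0: load  L0  ⟶  SSIS  (L0)  txn=BusRd  M[L0]=56
step 12: P3: store L1 := 49  ⟶  IIIM  (L1)  txn=∅  M[L1]=15
step 13: P3: store L1 := 77  ⟶  IIIM  (L1)  txn=∅  M[L1]=15
step 14: P0: store L1 := 49  ⟶  MIII  (L1)  txn=BusRdX+Flush  M[L1]=77
step 15: P2: load  L0  ⟶  SSSS  (L0)  txn=BusRd  M[L0]=56
step 16: P0: store L0 := 8  ⟶  MIII  (L0)  txn=BusRdX  M[L0]=56
step 17: P1: load  L0  ⟶  SSII  (L0)  txn=BusRd+Flush  M[L0]=8
step 18: P0: load  L1  ⟶  MIII  (L1)  txn=∅  M[L1]=77
step 19: P1: store L0 := 48  ⟶  IMII  (L0)  txn=BusRdX  M[L0]=8
step 20: P3: load  L0  ⟶  ISIS  (L0)  txn=BusRd+Flush  M[L0]=48
step 21: P0: store L0 := 54  ⟶  MIII  (L0)  txn=BusRdX  M[L0]=48
step 22: P2: store L0 := 81  ⟶  IIMI  (L0)  txn=BusRdX+Flush  M[L0]=54
step 23: P3: load  L0  ⟶  IISS  (L0)  txn=BusRd+Flush  M[L0]=81
step 24: P3: store L1 := 32  ⟶  IIIM  (L1)  txn=BusRdX+Flush  M[L1]=49
step 25: P1: load  L0  ⟶  ISSS  (L0)  txn=BusRd  M[L0]=81
step 26: P1: store L1 := 57  ⟶  IMII  (L1)  txn=BusRdX+Flush  M[L1]=32
step 27: P0: load  L0  ⟶  SSSS  (L0)  txn=BusRd  M[L0]=81
step 28: P1: load  L0  ⟶  SSSS  (L0)  txn=∅  M[L0]=81
step 29: P3: load  L0  ⟶  SSSS  (L0)  txn=∅  M[L0]=81
step 30: P3: load  L0  ⟶  SSSS  (L0)  txn=∅  M[L0]=81

state = S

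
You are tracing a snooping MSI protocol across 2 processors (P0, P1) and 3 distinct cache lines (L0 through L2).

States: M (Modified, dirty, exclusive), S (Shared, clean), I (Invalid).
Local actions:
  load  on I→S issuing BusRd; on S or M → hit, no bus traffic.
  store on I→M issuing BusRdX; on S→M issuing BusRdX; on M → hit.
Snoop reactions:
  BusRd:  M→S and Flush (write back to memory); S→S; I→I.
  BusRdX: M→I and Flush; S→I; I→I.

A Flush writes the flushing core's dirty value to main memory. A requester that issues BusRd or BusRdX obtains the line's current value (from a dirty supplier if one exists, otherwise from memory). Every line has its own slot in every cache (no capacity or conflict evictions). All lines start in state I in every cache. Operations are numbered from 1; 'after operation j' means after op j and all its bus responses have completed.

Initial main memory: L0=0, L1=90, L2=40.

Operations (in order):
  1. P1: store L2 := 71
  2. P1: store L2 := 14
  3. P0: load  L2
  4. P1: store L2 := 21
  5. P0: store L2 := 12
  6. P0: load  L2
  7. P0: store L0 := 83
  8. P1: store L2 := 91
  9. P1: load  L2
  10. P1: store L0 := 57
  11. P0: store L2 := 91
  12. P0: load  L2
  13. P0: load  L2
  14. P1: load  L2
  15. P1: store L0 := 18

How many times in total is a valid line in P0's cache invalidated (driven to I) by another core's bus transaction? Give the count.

invalidations = 3

step 1: P1: store L2 := 71  ⟶  IM  (L2)  txn=BusRdX  M[L2]=40
step 2: P1: store L2 := 14  ⟶  IM  (L2)  txn=∅  M[L2]=40
step 3: P0: load  L2  ⟶  SS  (L2)  txn=BusRd+Flush  M[L2]=14
step 4: P1: store L2 := 21  ⟶  IM  (L2)  txn=BusRdX  M[L2]=14
step 5: P0: store L2 := 12  ⟶  MI  (L2)  txn=BusRdX+Flush  M[L2]=21
step 6: P0: load  L2  ⟶  MI  (L2)  txn=∅  M[L2]=21
step 7: P0: store L0 := 83  ⟶  MI  (L0)  txn=BusRdX  M[L0]=0
step 8: P1: store L2 := 91  ⟶  IM  (L2)  txn=BusRdX+Flush  M[L2]=12
step 9: P1: load  L2  ⟶  IM  (L2)  txn=∅  M[L2]=12
step 10: P1: store L0 := 57  ⟶  IM  (L0)  txn=BusRdX+Flush  M[L0]=83
step 11: P0: store L2 := 91  ⟶  MI  (L2)  txn=BusRdX+Flush  M[L2]=91
step 12: P0: load  L2  ⟶  MI  (L2)  txn=∅  M[L2]=91
step 13: P0: load  L2  ⟶  MI  (L2)  txn=∅  M[L2]=91
step 14: P1: load  L2  ⟶  SS  (L2)  txn=BusRd+Flush  M[L2]=91
step 15: P1: store L0 := 18  ⟶  IM  (L0)  txn=∅  M[L0]=83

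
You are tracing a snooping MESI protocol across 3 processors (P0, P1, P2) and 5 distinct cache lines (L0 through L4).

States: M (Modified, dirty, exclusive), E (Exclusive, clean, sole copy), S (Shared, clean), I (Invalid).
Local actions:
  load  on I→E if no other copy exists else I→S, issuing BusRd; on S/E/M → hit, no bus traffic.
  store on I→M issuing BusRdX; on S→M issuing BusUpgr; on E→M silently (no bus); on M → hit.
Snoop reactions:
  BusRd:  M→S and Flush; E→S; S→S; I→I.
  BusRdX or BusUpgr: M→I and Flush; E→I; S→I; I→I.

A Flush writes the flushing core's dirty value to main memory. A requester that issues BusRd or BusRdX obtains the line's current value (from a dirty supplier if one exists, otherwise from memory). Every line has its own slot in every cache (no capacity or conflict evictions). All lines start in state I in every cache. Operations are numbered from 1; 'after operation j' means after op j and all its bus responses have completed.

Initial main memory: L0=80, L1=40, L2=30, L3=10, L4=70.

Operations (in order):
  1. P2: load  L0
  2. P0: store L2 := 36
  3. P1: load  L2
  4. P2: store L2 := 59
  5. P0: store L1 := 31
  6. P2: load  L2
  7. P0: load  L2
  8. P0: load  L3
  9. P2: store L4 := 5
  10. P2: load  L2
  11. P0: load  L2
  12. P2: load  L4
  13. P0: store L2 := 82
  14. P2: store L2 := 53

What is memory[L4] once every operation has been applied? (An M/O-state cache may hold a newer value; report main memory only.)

[1] P2: load  L0 | P0:I, P1:I, P2:E(80) | bus: BusRd
[2] P0: store L2 := 36 | P0:M(36), P1:I, P2:I | bus: BusRdX
[3] P1: load  L2 | P0:S(36), P1:S(36), P2:I | bus: BusRd,Flush
[4] P2: store L2 := 59 | P0:I, P1:I, P2:M(59) | bus: BusRdX
[5] P0: store L1 := 31 | P0:M(31), P1:I, P2:I | bus: BusRdX
[6] P2: load  L2 | P0:I, P1:I, P2:M(59) | bus: none
[7] P0: load  L2 | P0:S(59), P1:I, P2:S(59) | bus: BusRd,Flush
[8] P0: load  L3 | P0:E(10), P1:I, P2:I | bus: BusRd
[9] P2: store L4 := 5 | P0:I, P1:I, P2:M(5) | bus: BusRdX
[10] P2: load  L2 | P0:S(59), P1:I, P2:S(59) | bus: none
[11] P0: load  L2 | P0:S(59), P1:I, P2:S(59) | bus: none
[12] P2: load  L4 | P0:I, P1:I, P2:M(5) | bus: none
[13] P0: store L2 := 82 | P0:M(82), P1:I, P2:I | bus: BusUpgr
[14] P2: store L2 := 53 | P0:I, P1:I, P2:M(53) | bus: BusRdX,Flush

memory[L4] = 70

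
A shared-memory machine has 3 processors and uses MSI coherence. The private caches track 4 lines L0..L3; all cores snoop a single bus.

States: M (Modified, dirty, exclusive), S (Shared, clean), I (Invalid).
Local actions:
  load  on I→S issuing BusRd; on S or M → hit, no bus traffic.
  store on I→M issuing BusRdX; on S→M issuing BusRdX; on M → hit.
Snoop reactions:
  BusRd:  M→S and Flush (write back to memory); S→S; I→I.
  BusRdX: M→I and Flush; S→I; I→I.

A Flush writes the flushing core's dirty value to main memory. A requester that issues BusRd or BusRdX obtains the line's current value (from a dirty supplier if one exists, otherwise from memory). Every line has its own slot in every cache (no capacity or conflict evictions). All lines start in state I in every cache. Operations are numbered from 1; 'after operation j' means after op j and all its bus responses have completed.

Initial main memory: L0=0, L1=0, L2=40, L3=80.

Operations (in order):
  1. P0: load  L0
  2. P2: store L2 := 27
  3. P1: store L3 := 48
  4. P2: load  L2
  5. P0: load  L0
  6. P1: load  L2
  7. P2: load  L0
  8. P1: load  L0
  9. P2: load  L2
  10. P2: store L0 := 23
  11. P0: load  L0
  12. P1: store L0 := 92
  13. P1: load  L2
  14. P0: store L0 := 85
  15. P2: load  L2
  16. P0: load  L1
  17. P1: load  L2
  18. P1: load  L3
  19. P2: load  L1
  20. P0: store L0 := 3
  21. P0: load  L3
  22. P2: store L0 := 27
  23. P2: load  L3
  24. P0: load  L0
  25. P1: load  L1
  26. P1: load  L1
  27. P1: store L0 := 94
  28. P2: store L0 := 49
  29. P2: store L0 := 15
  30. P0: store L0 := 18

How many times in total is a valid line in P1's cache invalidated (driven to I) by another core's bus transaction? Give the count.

invalidations = 3

  op1 P0: load  L0 → S/I/I on L0; bus BusRd; mem=0
  op2 P2: store L2 := 27 → I/I/M on L2; bus BusRdX; mem=40
  op3 P1: store L3 := 48 → I/M/I on L3; bus BusRdX; mem=80
  op4 P2: load  L2 → I/I/M on L2; bus (none); mem=40
  op5 P0: load  L0 → S/I/I on L0; bus (none); mem=0
  op6 P1: load  L2 → I/S/S on L2; bus BusRd Flush; mem=27
  op7 P2: load  L0 → S/I/S on L0; bus BusRd; mem=0
  op8 P1: load  L0 → S/S/S on L0; bus BusRd; mem=0
  op9 P2: load  L2 → I/S/S on L2; bus (none); mem=27
  op10 P2: store L0 := 23 → I/I/M on L0; bus BusRdX; mem=0
  op11 P0: load  L0 → S/I/S on L0; bus BusRd Flush; mem=23
  op12 P1: store L0 := 92 → I/M/I on L0; bus BusRdX; mem=23
  op13 P1: load  L2 → I/S/S on L2; bus (none); mem=27
  op14 P0: store L0 := 85 → M/I/I on L0; bus BusRdX Flush; mem=92
  op15 P2: load  L2 → I/S/S on L2; bus (none); mem=27
  op16 P0: load  L1 → S/I/I on L1; bus BusRd; mem=0
  op17 P1: load  L2 → I/S/S on L2; bus (none); mem=27
  op18 P1: load  L3 → I/M/I on L3; bus (none); mem=80
  op19 P2: load  L1 → S/I/S on L1; bus BusRd; mem=0
  op20 P0: store L0 := 3 → M/I/I on L0; bus (none); mem=92
  op21 P0: load  L3 → S/S/I on L3; bus BusRd Flush; mem=48
  op22 P2: store L0 := 27 → I/I/M on L0; bus BusRdX Flush; mem=3
  op23 P2: load  L3 → S/S/S on L3; bus BusRd; mem=48
  op24 P0: load  L0 → S/I/S on L0; bus BusRd Flush; mem=27
  op25 P1: load  L1 → S/S/S on L1; bus BusRd; mem=0
  op26 P1: load  L1 → S/S/S on L1; bus (none); mem=0
  op27 P1: store L0 := 94 → I/M/I on L0; bus BusRdX; mem=27
  op28 P2: store L0 := 49 → I/I/M on L0; bus BusRdX Flush; mem=94
  op29 P2: store L0 := 15 → I/I/M on L0; bus (none); mem=94
  op30 P0: store L0 := 18 → M/I/I on L0; bus BusRdX Flush; mem=15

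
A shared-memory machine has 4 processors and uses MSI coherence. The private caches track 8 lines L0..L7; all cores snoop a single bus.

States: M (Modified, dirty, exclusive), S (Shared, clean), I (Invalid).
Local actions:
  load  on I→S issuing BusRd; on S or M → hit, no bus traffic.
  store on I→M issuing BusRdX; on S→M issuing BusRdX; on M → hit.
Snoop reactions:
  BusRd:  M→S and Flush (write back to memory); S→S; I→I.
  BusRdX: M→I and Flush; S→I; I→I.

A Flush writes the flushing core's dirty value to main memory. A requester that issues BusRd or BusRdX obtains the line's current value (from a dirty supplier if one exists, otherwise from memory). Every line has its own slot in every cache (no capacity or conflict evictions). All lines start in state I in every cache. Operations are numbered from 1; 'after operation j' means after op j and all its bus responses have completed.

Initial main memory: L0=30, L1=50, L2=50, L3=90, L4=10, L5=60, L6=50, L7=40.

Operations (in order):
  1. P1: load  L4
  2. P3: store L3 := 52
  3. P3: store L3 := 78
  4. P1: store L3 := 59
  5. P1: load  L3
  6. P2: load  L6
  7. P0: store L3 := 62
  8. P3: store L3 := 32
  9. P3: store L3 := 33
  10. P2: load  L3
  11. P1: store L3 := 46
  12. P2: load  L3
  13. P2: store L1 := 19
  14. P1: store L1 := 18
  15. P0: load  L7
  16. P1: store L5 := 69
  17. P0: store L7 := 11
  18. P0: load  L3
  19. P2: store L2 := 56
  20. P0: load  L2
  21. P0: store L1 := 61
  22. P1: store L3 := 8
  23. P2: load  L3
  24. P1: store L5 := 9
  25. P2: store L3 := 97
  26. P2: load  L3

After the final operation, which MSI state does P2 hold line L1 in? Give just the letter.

state = I

1. P1: load  L4  bus=[BusRd]  L4: P0=I P1=S P2=I P3=I  mem[L4]=10
2. P3: store L3 := 52  bus=[BusRdX]  L3: P0=I P1=I P2=I P3=M  mem[L3]=90
3. P3: store L3 := 78  bus=[-]  L3: P0=I P1=I P2=I P3=M  mem[L3]=90
4. P1: store L3 := 59  bus=[BusRdX,Flush]  L3: P0=I P1=M P2=I P3=I  mem[L3]=78
5. P1: load  L3  bus=[-]  L3: P0=I P1=M P2=I P3=I  mem[L3]=78
6. P2: load  L6  bus=[BusRd]  L6: P0=I P1=I P2=S P3=I  mem[L6]=50
7. P0: store L3 := 62  bus=[BusRdX,Flush]  L3: P0=M P1=I P2=I P3=I  mem[L3]=59
8. P3: store L3 := 32  bus=[BusRdX,Flush]  L3: P0=I P1=I P2=I P3=M  mem[L3]=62
9. P3: store L3 := 33  bus=[-]  L3: P0=I P1=I P2=I P3=M  mem[L3]=62
10. P2: load  L3  bus=[BusRd,Flush]  L3: P0=I P1=I P2=S P3=S  mem[L3]=33
11. P1: store L3 := 46  bus=[BusRdX]  L3: P0=I P1=M P2=I P3=I  mem[L3]=33
12. P2: load  L3  bus=[BusRd,Flush]  L3: P0=I P1=S P2=S P3=I  mem[L3]=46
13. P2: store L1 := 19  bus=[BusRdX]  L1: P0=I P1=I P2=M P3=I  mem[L1]=50
14. P1: store L1 := 18  bus=[BusRdX,Flush]  L1: P0=I P1=M P2=I P3=I  mem[L1]=19
15. P0: load  L7  bus=[BusRd]  L7: P0=S P1=I P2=I P3=I  mem[L7]=40
16. P1: store L5 := 69  bus=[BusRdX]  L5: P0=I P1=M P2=I P3=I  mem[L5]=60
17. P0: store L7 := 11  bus=[BusRdX]  L7: P0=M P1=I P2=I P3=I  mem[L7]=40
18. P0: load  L3  bus=[BusRd]  L3: P0=S P1=S P2=S P3=I  mem[L3]=46
19. P2: store L2 := 56  bus=[BusRdX]  L2: P0=I P1=I P2=M P3=I  mem[L2]=50
20. P0: load  L2  bus=[BusRd,Flush]  L2: P0=S P1=I P2=S P3=I  mem[L2]=56
21. P0: store L1 := 61  bus=[BusRdX,Flush]  L1: P0=M P1=I P2=I P3=I  mem[L1]=18
22. P1: store L3 := 8  bus=[BusRdX]  L3: P0=I P1=M P2=I P3=I  mem[L3]=46
23. P2: load  L3  bus=[BusRd,Flush]  L3: P0=I P1=S P2=S P3=I  mem[L3]=8
24. P1: store L5 := 9  bus=[-]  L5: P0=I P1=M P2=I P3=I  mem[L5]=60
25. P2: store L3 := 97  bus=[BusRdX]  L3: P0=I P1=I P2=M P3=I  mem[L3]=8
26. P2: load  L3  bus=[-]  L3: P0=I P1=I P2=M P3=I  mem[L3]=8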